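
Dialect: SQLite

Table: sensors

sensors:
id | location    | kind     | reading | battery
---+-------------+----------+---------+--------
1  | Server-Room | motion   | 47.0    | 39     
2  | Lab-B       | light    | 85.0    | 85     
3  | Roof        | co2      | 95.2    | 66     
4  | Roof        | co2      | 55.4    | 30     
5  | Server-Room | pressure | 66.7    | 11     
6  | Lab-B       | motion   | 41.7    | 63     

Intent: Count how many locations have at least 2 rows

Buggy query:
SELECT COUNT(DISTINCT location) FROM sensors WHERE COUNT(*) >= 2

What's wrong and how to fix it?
Bug: COUNT(*) cannot appear in WHERE; the per-group count doesn't exist yet

Fix: Group first with HAVING COUNT(*) >= 2, then COUNT the resulting groups

Corrected query:
SELECT COUNT(*) FROM (SELECT location FROM sensors GROUP BY location HAVING COUNT(*) >= 2)

Result:
COUNT(*)
--------
3       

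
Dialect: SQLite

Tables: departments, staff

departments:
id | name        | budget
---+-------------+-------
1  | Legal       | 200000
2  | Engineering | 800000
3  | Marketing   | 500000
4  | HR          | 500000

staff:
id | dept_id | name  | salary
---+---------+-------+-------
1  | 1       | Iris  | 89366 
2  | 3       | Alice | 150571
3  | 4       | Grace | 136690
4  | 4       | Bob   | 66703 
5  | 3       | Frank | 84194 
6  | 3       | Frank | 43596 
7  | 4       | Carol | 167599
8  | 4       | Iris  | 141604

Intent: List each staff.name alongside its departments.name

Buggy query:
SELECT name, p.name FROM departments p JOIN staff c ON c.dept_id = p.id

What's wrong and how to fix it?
Bug: Both tables have a 'name' column; the unqualified reference is ambiguous

Fix: Prefix ambiguous columns with the table alias

Corrected query:
SELECT c.name, p.name FROM departments p JOIN staff c ON c.dept_id = p.id

Result:
name  | name     
------+----------
Iris  | Legal    
Alice | Marketing
Grace | HR       
Bob   | HR       
Frank | Marketing
Frank | Marketing
Carol | HR       
Iris  | HR       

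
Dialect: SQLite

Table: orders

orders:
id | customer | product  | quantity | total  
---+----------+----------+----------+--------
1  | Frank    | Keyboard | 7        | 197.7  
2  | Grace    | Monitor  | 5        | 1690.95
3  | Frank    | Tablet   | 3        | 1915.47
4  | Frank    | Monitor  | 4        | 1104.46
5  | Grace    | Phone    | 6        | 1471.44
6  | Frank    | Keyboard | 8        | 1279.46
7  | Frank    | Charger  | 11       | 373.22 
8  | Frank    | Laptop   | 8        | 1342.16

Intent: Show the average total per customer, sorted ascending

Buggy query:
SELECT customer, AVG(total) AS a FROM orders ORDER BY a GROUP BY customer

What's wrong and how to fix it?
Bug: GROUP BY must precede ORDER BY

Fix: Move ORDER BY to the end, after GROUP BY

Corrected query:
SELECT customer, AVG(total) AS a FROM orders GROUP BY customer ORDER BY a

Result:
customer | a          
---------+------------
Frank    | 1035.411667
Grace    | 1581.195   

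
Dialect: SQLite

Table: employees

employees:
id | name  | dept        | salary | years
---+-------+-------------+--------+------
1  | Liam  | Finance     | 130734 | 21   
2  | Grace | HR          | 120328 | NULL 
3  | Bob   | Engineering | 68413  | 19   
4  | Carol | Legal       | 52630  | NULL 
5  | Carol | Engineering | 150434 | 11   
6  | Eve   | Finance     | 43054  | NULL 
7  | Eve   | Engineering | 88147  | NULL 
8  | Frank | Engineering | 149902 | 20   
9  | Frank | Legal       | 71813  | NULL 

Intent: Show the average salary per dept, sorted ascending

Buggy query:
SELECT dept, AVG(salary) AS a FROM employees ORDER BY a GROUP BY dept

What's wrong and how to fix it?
Bug: GROUP BY must precede ORDER BY

Fix: Reorder: SELECT … FROM … GROUP BY … ORDER BY …

Corrected query:
SELECT dept, AVG(salary) AS a FROM employees GROUP BY dept ORDER BY a

Result:
dept        | a      
------------+--------
Legal       | 62221.5
Finance     | 86894  
Engineering | 114224 
HR          | 120328 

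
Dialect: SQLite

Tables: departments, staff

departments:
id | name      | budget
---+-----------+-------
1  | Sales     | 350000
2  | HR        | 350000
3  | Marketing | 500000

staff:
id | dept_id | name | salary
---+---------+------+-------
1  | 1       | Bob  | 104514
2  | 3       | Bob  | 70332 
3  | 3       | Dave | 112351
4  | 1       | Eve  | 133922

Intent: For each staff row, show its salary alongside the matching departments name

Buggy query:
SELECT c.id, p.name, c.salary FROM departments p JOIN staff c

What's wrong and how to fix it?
Bug: Missing join condition: each staff row is matched to all departments rows instead of just its own

Fix: Specify the join condition linking the foreign key to the parent id

Corrected query:
SELECT c.id, p.name, c.salary FROM departments p JOIN staff c ON c.dept_id = p.id

Result:
id | name      | salary
---+-----------+-------
1  | Sales     | 104514
2  | Marketing | 70332 
3  | Marketing | 112351
4  | Sales     | 133922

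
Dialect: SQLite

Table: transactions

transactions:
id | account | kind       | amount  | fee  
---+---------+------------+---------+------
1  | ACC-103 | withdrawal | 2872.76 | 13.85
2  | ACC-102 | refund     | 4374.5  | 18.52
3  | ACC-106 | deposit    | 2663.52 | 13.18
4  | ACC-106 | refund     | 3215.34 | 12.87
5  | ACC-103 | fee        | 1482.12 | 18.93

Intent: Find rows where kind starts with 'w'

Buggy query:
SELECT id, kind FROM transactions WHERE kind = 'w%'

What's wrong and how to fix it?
Bug: Wildcards only work with LIKE; '=' treats '%' as a literal character

Fix: Replace '=' with LIKE so 'w%' is treated as a pattern

Corrected query:
SELECT id, kind FROM transactions WHERE kind LIKE 'w%'

Result:
id | kind      
---+-----------
1  | withdrawal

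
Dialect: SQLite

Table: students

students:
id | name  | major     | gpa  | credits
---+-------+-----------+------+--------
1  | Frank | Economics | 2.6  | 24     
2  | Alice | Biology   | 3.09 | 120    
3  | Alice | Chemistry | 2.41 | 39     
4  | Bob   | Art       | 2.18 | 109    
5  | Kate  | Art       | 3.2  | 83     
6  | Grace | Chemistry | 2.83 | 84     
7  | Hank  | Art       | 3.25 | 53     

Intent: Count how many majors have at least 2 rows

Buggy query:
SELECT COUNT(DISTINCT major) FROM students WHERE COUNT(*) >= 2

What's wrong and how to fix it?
Bug: COUNT(*) cannot appear in WHERE; the per-group count doesn't exist yet

Fix: Group first with HAVING COUNT(*) >= 2, then COUNT the resulting groups

Corrected query:
SELECT COUNT(*) FROM (SELECT major FROM students GROUP BY major HAVING COUNT(*) >= 2)

Result:
COUNT(*)
--------
2       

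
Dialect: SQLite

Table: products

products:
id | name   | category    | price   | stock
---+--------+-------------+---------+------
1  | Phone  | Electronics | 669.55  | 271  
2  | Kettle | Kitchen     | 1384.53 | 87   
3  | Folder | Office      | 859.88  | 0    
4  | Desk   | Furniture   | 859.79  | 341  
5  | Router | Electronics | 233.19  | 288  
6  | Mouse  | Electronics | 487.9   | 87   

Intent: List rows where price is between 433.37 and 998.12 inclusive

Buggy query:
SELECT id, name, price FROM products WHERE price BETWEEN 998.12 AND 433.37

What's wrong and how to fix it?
Bug: The bounds are reversed; BETWEEN a AND b requires a <= b to match anything

Fix: Write BETWEEN 433.37 AND 998.12

Corrected query:
SELECT id, name, price FROM products WHERE price BETWEEN 433.37 AND 998.12

Result:
id | name   | price 
---+--------+-------
1  | Phone  | 669.55
3  | Folder | 859.88
4  | Desk   | 859.79
6  | Mouse  | 487.9 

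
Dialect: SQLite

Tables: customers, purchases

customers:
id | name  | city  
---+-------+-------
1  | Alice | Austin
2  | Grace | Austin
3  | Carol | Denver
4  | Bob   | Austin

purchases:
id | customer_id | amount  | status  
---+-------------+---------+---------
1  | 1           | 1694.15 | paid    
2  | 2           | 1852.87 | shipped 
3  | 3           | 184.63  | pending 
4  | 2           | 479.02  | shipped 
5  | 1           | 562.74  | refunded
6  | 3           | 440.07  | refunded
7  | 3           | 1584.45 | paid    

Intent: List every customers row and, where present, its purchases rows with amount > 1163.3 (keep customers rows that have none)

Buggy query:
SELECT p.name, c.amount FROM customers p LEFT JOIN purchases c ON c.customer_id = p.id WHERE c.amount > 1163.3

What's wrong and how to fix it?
Bug: Filtering c.amount in WHERE discards the NULL rows produced by LEFT JOIN, turning it into an inner join

Fix: Put 'c.amount > 1163.3' in the JOIN's ON clause instead of WHERE

Corrected query:
SELECT p.name, c.amount FROM customers p LEFT JOIN purchases c ON c.customer_id = p.id AND c.amount > 1163.3

Result:
name  | amount 
------+--------
Alice | 1694.15
Grace | 1852.87
Carol | 1584.45
Bob   | NULL   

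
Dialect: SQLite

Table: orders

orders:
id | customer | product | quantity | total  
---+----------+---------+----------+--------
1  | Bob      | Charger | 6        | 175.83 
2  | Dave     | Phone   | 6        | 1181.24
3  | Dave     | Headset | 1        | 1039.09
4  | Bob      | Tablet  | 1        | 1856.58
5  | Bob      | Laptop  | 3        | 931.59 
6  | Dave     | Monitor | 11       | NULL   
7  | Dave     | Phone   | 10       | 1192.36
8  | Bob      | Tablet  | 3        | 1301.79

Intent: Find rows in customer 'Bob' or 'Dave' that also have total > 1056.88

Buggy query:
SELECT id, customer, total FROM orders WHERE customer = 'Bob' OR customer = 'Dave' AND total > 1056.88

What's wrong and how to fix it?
Bug: Without parentheses, AND is evaluated before OR, so the total filter only applies to the 'Dave' branch

Fix: Add parentheses around the OR so the AND applies to both alternatives

Corrected query:
SELECT id, customer, total FROM orders WHERE (customer = 'Bob' OR customer = 'Dave') AND total > 1056.88

Result:
id | customer | total  
---+----------+--------
2  | Dave     | 1181.24
4  | Bob      | 1856.58
7  | Dave     | 1192.36
8  | Bob      | 1301.79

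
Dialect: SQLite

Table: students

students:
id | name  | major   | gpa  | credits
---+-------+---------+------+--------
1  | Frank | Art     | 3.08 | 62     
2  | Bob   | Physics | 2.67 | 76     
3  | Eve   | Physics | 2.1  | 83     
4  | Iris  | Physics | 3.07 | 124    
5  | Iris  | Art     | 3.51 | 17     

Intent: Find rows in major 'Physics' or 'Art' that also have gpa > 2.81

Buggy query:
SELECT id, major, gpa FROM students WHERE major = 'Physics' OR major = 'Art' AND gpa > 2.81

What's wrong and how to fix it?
Bug: Without parentheses, AND is evaluated before OR, so the gpa filter only applies to the 'Art' branch

Fix: Group the OR with parentheses (or use IN), then AND the threshold

Corrected query:
SELECT id, major, gpa FROM students WHERE (major = 'Physics' OR major = 'Art') AND gpa > 2.81

Result:
id | major   | gpa 
---+---------+-----
1  | Art     | 3.08
4  | Physics | 3.07
5  | Art     | 3.51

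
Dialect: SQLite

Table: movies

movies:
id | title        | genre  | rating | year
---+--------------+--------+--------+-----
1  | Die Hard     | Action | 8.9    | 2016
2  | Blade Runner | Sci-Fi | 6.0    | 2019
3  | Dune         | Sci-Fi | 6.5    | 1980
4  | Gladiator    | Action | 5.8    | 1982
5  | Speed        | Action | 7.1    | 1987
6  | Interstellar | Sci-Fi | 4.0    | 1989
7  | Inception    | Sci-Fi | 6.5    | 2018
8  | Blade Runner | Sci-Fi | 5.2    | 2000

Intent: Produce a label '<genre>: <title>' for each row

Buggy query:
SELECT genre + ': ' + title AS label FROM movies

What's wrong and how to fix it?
Bug: '+' is numeric addition; on text columns SQLite converts them to 0 instead of concatenating

Fix: Replace + with || to concatenate text

Corrected query:
SELECT genre || ': ' || title AS label FROM movies

Result:
label               
--------------------
Action: Die Hard    
Sci-Fi: Blade Runner
Sci-Fi: Dune        
Action: Gladiator   
Action: Speed       
Sci-Fi: Interstellar
Sci-Fi: Inception   
Sci-Fi: Blade Runner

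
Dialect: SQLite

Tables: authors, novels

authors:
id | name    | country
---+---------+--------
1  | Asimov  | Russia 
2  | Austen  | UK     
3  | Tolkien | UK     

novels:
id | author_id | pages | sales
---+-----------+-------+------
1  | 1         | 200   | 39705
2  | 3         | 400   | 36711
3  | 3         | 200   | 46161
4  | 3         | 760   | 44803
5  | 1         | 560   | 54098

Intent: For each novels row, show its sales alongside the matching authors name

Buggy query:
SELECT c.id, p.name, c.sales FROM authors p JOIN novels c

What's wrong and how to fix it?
Bug: JOIN with no ON clause produces a cartesian product; every novels row pairs with every authors row

Fix: Add ON c.author_id = p.id to the JOIN

Corrected query:
SELECT c.id, p.name, c.sales FROM authors p JOIN novels c ON c.author_id = p.id

Result:
id | name    | sales
---+---------+------
1  | Asimov  | 39705
2  | Tolkien | 36711
3  | Tolkien | 46161
4  | Tolkien | 44803
5  | Asimov  | 54098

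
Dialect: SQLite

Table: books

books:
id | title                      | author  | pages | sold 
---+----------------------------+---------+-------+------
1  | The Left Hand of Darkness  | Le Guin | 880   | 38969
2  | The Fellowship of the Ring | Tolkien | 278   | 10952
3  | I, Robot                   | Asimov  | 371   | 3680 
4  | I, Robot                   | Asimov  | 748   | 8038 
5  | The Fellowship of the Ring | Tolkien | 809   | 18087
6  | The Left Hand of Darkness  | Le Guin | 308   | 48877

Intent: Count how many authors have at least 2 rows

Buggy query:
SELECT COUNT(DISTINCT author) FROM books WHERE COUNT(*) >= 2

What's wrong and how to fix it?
Bug: COUNT(*) cannot appear in WHERE; the per-group count doesn't exist yet

Fix: Group first with HAVING COUNT(*) >= 2, then COUNT the resulting groups

Corrected query:
SELECT COUNT(*) FROM (SELECT author FROM books GROUP BY author HAVING COUNT(*) >= 2)

Result:
COUNT(*)
--------
3       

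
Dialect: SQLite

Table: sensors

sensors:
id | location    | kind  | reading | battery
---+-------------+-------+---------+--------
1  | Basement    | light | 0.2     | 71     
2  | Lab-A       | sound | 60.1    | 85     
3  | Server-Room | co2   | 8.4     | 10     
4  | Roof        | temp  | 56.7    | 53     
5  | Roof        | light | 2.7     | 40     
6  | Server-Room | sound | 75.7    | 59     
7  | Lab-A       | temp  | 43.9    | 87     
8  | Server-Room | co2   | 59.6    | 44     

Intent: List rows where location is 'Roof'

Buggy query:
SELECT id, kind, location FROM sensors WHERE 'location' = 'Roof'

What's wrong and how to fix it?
Bug: Single quotes denote string literals in SQL; the column name is being compared as a constant string

Fix: Reference the column as location without single quotes

Corrected query:
SELECT id, kind, location FROM sensors WHERE location = 'Roof'

Result:
id | kind  | location
---+-------+---------
4  | temp  | Roof    
5  | light | Roof    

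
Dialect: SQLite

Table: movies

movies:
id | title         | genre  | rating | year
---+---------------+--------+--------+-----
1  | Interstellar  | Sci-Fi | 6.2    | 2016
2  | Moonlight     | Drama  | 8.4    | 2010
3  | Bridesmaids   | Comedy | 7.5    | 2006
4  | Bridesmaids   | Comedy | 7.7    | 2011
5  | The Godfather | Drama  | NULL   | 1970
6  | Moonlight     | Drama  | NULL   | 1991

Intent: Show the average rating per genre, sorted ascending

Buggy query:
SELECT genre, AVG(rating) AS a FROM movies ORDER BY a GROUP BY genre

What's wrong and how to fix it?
Bug: ORDER BY appears before GROUP BY; SQL clause order requires GROUP BY first

Fix: Reorder: SELECT … FROM … GROUP BY … ORDER BY …

Corrected query:
SELECT genre, AVG(rating) AS a FROM movies GROUP BY genre ORDER BY a

Result:
genre  | a  
-------+----
Sci-Fi | 6.2
Comedy | 7.6
Drama  | 8.4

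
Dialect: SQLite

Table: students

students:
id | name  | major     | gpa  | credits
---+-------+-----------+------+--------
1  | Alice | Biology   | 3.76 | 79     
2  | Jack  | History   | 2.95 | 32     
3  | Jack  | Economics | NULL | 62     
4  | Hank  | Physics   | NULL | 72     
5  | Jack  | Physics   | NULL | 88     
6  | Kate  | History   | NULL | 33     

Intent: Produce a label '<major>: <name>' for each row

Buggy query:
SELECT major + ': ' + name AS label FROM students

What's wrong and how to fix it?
Bug: SQLite uses || for string concatenation; + coerces text to numbers (yielding 0)

Fix: Replace + with || to concatenate text

Corrected query:
SELECT major || ': ' || name AS label FROM students

Result:
label          
---------------
Biology: Alice 
History: Jack  
Economics: Jack
Physics: Hank  
Physics: Jack  
History: Kate  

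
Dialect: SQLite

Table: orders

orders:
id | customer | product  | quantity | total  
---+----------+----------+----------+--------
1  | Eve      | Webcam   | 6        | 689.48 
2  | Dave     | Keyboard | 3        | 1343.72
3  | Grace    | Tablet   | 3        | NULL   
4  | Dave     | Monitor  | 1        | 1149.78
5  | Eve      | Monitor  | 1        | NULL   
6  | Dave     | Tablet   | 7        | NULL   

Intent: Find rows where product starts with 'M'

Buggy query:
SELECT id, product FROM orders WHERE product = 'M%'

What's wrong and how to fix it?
Bug: Wildcards only work with LIKE; '=' treats '%' as a literal character

Fix: Use LIKE for wildcard pattern matching

Corrected query:
SELECT id, product FROM orders WHERE product LIKE 'M%'

Result:
id | product
---+--------
4  | Monitor
5  | Monitor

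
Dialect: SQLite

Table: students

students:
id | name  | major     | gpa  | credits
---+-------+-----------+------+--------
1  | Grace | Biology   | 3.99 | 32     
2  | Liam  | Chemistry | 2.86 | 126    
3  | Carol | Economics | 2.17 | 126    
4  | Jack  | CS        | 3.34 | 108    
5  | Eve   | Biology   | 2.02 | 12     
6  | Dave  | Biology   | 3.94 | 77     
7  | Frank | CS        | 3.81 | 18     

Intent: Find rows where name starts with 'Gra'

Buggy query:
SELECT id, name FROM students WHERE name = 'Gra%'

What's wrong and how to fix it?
Bug: '=' compares the literal string including the % character; pattern matching needs LIKE

Fix: Replace '=' with LIKE so 'Gra%' is treated as a pattern

Corrected query:
SELECT id, name FROM students WHERE name LIKE 'Gra%'

Result:
id | name 
---+------
1  | Grace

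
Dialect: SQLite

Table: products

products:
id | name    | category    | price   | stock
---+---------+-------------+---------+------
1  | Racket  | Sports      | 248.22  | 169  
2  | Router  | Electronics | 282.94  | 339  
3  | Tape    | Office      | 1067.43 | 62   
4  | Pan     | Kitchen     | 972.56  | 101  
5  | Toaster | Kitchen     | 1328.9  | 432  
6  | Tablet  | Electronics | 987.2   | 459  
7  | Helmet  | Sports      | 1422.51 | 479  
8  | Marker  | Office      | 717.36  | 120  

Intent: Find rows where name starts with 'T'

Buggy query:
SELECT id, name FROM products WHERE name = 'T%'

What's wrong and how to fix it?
Bug: '=' compares the literal string including the % character; pattern matching needs LIKE

Fix: Use LIKE for wildcard pattern matching

Corrected query:
SELECT id, name FROM products WHERE name LIKE 'T%'

Result:
id | name   
---+--------
3  | Tape   
5  | Toaster
6  | Tablet 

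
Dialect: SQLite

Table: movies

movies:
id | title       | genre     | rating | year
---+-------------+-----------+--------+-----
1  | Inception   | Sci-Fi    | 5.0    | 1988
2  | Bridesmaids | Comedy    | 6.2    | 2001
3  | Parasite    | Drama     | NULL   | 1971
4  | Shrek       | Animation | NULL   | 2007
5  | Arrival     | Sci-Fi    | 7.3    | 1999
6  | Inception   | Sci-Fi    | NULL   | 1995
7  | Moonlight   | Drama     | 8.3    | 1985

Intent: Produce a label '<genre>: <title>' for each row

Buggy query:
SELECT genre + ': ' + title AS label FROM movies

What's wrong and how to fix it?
Bug: SQLite uses || for string concatenation; + coerces text to numbers (yielding 0)

Fix: Use the || operator for string concatenation

Corrected query:
SELECT genre || ': ' || title AS label FROM movies

Result:
label              
-------------------
Sci-Fi: Inception  
Comedy: Bridesmaids
Drama: Parasite    
Animation: Shrek   
Sci-Fi: Arrival    
Sci-Fi: Inception  
Drama: Moonlight   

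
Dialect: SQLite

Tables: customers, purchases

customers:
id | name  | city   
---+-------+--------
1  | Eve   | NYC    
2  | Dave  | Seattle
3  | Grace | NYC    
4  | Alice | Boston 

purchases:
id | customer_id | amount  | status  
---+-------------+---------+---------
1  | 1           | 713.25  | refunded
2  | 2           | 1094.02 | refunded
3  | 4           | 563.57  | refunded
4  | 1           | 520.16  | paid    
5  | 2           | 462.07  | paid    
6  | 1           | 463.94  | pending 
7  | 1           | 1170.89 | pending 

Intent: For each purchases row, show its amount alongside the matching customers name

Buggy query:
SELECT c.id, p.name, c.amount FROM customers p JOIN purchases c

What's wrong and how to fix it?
Bug: JOIN with no ON clause produces a cartesian product; every purchases row pairs with every customers row

Fix: Specify the join condition linking the foreign key to the parent id

Corrected query:
SELECT c.id, p.name, c.amount FROM customers p JOIN purchases c ON c.customer_id = p.id

Result:
id | name  | amount 
---+-------+--------
1  | Eve   | 713.25 
2  | Dave  | 1094.02
3  | Alice | 563.57 
4  | Eve   | 520.16 
5  | Dave  | 462.07 
6  | Eve   | 463.94 
7  | Eve   | 1170.89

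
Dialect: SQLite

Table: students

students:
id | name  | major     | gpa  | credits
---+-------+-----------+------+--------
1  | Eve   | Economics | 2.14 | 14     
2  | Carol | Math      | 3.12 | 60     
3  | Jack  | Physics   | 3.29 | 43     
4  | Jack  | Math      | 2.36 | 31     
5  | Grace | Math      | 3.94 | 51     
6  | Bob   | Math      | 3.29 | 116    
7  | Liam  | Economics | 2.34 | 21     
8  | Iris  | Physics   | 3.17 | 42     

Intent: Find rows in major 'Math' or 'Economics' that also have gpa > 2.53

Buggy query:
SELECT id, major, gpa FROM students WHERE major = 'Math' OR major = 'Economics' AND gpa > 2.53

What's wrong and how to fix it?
Bug: AND binds tighter than OR, so this parses as major = 'Math' OR (major = 'Economics' AND gpa > 2.53)

Fix: Group the OR with parentheses (or use IN), then AND the threshold

Corrected query:
SELECT id, major, gpa FROM students WHERE (major = 'Math' OR major = 'Economics') AND gpa > 2.53

Result:
id | major | gpa 
---+-------+-----
2  | Math  | 3.12
5  | Math  | 3.94
6  | Math  | 3.29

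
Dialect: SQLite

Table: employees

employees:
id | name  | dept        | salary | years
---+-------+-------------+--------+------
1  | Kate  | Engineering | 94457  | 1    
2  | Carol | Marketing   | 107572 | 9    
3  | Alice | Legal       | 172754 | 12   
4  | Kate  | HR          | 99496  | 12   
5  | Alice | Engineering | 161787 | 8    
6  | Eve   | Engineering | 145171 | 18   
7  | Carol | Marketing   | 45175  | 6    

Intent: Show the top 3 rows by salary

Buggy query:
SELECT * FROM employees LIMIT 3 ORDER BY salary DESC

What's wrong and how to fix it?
Bug: LIMIT must come after ORDER BY

Fix: Sort with ORDER BY, then apply LIMIT

Corrected query:
SELECT * FROM employees ORDER BY salary DESC LIMIT 3

Result:
id | name  | dept        | salary | years
---+-------+-------------+--------+------
3  | Alice | Legal       | 172754 | 12   
5  | Alice | Engineering | 161787 | 8    
6  | Eve   | Engineering | 145171 | 18   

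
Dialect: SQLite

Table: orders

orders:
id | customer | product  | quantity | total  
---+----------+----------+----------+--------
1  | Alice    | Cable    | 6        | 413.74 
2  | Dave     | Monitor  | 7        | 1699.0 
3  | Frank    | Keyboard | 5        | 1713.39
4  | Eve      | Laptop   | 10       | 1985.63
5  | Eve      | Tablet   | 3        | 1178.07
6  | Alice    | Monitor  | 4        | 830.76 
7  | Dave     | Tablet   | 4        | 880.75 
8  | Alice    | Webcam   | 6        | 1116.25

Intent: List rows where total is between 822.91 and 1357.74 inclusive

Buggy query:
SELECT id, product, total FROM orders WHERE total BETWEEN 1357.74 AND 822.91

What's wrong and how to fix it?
Bug: The bounds are reversed; BETWEEN a AND b requires a <= b to match anything

Fix: Swap the bounds so the smaller value comes first

Corrected query:
SELECT id, product, total FROM orders WHERE total BETWEEN 822.91 AND 1357.74

Result:
id | product | total  
---+---------+--------
5  | Tablet  | 1178.07
6  | Monitor | 830.76 
7  | Tablet  | 880.75 
8  | Webcam  | 1116.25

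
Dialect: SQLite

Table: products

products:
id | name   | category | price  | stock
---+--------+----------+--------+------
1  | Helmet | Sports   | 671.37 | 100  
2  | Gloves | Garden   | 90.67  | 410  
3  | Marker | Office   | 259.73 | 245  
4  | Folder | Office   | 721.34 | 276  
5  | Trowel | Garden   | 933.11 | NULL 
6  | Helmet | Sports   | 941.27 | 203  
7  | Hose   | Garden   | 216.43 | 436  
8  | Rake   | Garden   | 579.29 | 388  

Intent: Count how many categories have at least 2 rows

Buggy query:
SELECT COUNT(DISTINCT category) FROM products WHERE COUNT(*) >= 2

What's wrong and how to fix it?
Bug: WHERE filters individual rows, not groups, so a group-level COUNT is invalid there

Fix: Use a subquery that GROUPs and filters with HAVING, then count its rows

Corrected query:
SELECT COUNT(*) FROM (SELECT category FROM products GROUP BY category HAVING COUNT(*) >= 2)

Result:
COUNT(*)
--------
3       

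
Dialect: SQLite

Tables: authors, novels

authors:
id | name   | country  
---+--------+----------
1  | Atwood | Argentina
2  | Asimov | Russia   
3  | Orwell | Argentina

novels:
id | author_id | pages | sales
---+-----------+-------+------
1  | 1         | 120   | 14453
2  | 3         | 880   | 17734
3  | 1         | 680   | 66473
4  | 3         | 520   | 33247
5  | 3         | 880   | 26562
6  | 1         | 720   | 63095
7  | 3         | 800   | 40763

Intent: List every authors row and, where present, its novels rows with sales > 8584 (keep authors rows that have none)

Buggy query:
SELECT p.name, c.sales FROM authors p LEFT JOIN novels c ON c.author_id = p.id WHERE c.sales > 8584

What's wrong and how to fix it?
Bug: A WHERE condition on the right-hand table after LEFT JOIN drops unmatched parents

Fix: Put 'c.sales > 8584' in the JOIN's ON clause instead of WHERE

Corrected query:
SELECT p.name, c.sales FROM authors p LEFT JOIN novels c ON c.author_id = p.id AND c.sales > 8584

Result:
name   | sales
-------+------
Atwood | 14453
Atwood | 63095
Atwood | 66473
Asimov | NULL 
Orwell | 17734
Orwell | 26562
Orwell | 33247
Orwell | 40763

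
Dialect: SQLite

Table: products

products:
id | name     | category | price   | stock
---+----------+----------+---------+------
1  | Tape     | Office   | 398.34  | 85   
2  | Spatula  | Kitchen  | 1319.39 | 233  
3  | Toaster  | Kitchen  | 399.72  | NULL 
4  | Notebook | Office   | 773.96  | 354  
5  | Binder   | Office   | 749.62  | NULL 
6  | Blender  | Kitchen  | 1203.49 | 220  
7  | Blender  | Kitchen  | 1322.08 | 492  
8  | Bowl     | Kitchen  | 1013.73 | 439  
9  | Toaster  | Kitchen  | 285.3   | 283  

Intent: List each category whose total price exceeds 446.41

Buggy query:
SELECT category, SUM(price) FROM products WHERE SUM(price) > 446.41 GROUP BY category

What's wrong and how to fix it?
Bug: SUM(price) is an aggregate, but WHERE filters rows before aggregation

Fix: Move the aggregate condition to a HAVING clause

Corrected query:
SELECT category, SUM(price) FROM products GROUP BY category HAVING SUM(price) > 446.41

Result:
category | SUM(price)
---------+-----------
Kitchen  | 5543.71   
Office   | 1921.92   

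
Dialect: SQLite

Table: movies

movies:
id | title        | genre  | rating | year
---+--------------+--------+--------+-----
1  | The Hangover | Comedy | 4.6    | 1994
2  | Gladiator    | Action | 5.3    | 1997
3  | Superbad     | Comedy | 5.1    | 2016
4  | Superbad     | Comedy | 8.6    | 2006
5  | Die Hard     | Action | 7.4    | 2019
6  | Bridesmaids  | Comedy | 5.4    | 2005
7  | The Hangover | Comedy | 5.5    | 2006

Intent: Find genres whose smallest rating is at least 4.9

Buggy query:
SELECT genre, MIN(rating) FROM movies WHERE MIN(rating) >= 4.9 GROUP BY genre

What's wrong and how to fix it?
Bug: Aggregates like MIN are computed per group after WHERE runs

Fix: Use HAVING for the per-group MIN condition

Corrected query:
SELECT genre, MIN(rating) FROM movies GROUP BY genre HAVING MIN(rating) >= 4.9

Result:
genre  | MIN(rating)
-------+------------
Action | 5.3        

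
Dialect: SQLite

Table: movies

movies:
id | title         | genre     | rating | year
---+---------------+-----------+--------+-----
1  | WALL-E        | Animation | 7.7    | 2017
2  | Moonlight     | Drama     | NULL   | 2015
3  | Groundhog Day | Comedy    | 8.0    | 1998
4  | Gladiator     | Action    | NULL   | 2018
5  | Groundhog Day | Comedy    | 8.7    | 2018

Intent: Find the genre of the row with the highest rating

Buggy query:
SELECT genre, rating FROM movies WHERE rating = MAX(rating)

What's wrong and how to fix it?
Bug: MAX(rating) is an aggregate and cannot be used directly in WHERE

Fix: Wrap MAX in a scalar subquery so WHERE compares against a single value

Corrected query:
SELECT genre, rating FROM movies WHERE rating = (SELECT MAX(rating) FROM movies)

Result:
genre  | rating
-------+-------
Comedy | 8.7   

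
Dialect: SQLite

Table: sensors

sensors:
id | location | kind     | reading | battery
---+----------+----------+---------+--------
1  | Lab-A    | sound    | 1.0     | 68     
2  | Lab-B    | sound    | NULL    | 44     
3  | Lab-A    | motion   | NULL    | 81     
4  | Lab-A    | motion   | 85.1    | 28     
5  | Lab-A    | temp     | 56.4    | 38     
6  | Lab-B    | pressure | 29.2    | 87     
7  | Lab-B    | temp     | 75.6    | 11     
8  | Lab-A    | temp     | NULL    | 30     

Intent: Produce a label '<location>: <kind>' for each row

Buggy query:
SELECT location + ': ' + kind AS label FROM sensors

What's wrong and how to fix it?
Bug: '+' is numeric addition; on text columns SQLite converts them to 0 instead of concatenating

Fix: Use the || operator for string concatenation

Corrected query:
SELECT location || ': ' || kind AS label FROM sensors

Result:
label          
---------------
Lab-A: sound   
Lab-B: sound   
Lab-A: motion  
Lab-A: motion  
Lab-A: temp    
Lab-B: pressure
Lab-B: temp    
Lab-A: temp    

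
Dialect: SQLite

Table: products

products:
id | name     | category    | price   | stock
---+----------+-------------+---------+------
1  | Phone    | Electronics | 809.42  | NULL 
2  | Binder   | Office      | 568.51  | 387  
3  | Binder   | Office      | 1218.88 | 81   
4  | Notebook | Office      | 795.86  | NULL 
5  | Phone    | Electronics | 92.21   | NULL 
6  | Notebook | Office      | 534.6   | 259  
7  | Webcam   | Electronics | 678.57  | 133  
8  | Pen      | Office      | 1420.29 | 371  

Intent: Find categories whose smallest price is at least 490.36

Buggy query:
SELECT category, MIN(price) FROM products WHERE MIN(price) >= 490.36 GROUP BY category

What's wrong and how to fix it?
Bug: Aggregates like MIN are computed per group after WHERE runs

Fix: Replace WHERE with HAVING after the GROUP BY

Corrected query:
SELECT category, MIN(price) FROM products GROUP BY category HAVING MIN(price) >= 490.36

Result:
category | MIN(price)
---------+-----------
Office   | 534.6     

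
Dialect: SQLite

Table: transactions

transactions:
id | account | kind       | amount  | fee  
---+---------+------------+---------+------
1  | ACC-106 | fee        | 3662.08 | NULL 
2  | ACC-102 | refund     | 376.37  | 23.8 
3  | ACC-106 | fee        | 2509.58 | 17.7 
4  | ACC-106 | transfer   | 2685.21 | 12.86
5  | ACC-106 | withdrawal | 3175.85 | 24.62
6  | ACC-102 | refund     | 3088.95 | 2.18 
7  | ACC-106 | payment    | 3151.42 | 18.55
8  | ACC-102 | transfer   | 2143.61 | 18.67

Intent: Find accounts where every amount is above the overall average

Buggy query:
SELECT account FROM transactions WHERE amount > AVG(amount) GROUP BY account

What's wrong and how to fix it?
Bug: WHERE evaluates per row before aggregation, so AVG() is unavailable

Fix: Use a subquery for AVG and a HAVING MIN(...) filter so the condition holds for every row in the group

Corrected query:
SELECT account FROM transactions GROUP BY account HAVING MIN(amount) > (SELECT AVG(amount) FROM transactions)

Result:
(no rows)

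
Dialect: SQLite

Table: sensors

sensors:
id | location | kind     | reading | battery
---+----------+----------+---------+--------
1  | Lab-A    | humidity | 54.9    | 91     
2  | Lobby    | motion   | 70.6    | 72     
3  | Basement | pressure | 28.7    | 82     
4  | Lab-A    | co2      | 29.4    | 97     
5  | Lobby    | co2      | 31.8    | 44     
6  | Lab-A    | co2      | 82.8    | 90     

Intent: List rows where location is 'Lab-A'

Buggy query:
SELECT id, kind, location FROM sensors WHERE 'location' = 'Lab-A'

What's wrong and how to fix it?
Bug: 'location' in single quotes is a string literal, not the column; the comparison is literal-vs-literal and never true

Fix: Reference the column as location without single quotes

Corrected query:
SELECT id, kind, location FROM sensors WHERE location = 'Lab-A'

Result:
id | kind     | location
---+----------+---------
1  | humidity | Lab-A   
4  | co2      | Lab-A   
6  | co2      | Lab-A   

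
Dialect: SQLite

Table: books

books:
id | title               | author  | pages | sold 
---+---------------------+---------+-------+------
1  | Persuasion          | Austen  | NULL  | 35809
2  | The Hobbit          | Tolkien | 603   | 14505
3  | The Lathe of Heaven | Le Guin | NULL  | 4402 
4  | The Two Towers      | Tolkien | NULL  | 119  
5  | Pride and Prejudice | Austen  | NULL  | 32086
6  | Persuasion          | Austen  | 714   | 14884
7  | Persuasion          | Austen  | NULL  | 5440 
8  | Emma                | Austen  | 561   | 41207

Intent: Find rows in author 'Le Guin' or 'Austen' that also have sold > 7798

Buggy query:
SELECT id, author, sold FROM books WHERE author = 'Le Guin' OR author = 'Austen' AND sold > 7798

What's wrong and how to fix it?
Bug: Without parentheses, AND is evaluated before OR, so the sold filter only applies to the 'Austen' branch

Fix: Group the OR with parentheses (or use IN), then AND the threshold

Corrected query:
SELECT id, author, sold FROM books WHERE (author = 'Le Guin' OR author = 'Austen') AND sold > 7798

Result:
id | author | sold 
---+--------+------
1  | Austen | 35809
5  | Austen | 32086
6  | Austen | 14884
8  | Austen | 41207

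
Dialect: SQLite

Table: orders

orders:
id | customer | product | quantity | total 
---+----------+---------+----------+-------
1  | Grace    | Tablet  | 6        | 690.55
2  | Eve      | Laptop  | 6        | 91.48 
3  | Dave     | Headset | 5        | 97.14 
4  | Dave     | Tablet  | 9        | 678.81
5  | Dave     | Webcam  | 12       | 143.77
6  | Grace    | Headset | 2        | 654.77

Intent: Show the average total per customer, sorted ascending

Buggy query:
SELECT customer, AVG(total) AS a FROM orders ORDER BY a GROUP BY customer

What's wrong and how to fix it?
Bug: GROUP BY must precede ORDER BY

Fix: Reorder: SELECT … FROM … GROUP BY … ORDER BY …

Corrected query:
SELECT customer, AVG(total) AS a FROM orders GROUP BY customer ORDER BY a

Result:
customer | a         
---------+-----------
Eve      | 91.48     
Dave     | 306.573333
Grace    | 672.66    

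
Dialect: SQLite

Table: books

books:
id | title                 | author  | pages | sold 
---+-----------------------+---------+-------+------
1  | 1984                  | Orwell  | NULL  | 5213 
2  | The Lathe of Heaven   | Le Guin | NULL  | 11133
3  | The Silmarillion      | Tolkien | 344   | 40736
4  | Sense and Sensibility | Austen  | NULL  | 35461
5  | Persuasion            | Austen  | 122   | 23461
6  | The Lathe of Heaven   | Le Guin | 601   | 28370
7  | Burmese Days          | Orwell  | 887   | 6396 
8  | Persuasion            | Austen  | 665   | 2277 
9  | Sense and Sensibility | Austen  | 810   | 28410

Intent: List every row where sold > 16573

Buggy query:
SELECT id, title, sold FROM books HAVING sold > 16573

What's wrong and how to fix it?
Bug: HAVING filters the output of aggregation, but this query has no GROUP BY and no aggregate functions, so SQLite rejects it (HAVING clause on a non-aggregate query); the condition here is per row

Fix: Use WHERE for row-level filtering

Corrected query:
SELECT id, title, sold FROM books WHERE sold > 16573

Result:
id | title                 | sold 
---+-----------------------+------
3  | The Silmarillion      | 40736
4  | Sense and Sensibility | 35461
5  | Persuasion            | 23461
6  | The Lathe of Heaven   | 28370
9  | Sense and Sensibility | 28410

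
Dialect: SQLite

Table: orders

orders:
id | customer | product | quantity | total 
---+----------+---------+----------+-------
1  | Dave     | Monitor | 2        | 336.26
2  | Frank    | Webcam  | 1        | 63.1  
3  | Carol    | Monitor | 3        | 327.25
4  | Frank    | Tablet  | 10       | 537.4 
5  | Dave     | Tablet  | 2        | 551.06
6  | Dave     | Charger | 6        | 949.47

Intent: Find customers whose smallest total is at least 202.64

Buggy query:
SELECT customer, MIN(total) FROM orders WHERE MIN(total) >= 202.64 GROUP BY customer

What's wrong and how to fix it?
Bug: MIN() in WHERE is a misuse of aggregate

Fix: Replace WHERE with HAVING after the GROUP BY

Corrected query:
SELECT customer, MIN(total) FROM orders GROUP BY customer HAVING MIN(total) >= 202.64

Result:
customer | MIN(total)
---------+-----------
Carol    | 327.25    
Dave     | 336.26    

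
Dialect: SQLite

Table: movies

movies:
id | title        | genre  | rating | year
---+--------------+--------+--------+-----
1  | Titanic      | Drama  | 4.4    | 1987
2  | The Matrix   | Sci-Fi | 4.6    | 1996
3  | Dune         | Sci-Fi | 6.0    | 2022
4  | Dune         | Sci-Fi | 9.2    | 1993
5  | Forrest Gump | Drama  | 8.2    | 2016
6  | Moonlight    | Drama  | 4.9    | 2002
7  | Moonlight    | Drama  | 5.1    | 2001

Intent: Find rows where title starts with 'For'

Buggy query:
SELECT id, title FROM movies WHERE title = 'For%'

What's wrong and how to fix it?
Bug: Wildcards only work with LIKE; '=' treats '%' as a literal character

Fix: Use LIKE for wildcard pattern matching

Corrected query:
SELECT id, title FROM movies WHERE title LIKE 'For%'

Result:
id | title       
---+-------------
5  | Forrest Gump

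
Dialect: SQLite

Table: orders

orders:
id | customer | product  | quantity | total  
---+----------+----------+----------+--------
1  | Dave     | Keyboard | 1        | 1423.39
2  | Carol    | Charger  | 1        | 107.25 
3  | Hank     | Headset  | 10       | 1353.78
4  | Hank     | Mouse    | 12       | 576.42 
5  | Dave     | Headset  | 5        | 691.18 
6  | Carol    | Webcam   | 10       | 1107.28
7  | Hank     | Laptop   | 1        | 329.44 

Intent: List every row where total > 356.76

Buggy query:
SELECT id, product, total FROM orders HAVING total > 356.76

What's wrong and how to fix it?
Bug: This is a non-aggregate query (no GROUP BY, no aggregates), so in SQLite the HAVING clause is invalid here; a row-level condition belongs in WHERE

Fix: Replace HAVING with WHERE since the condition applies to individual rows

Corrected query:
SELECT id, product, total FROM orders WHERE total > 356.76

Result:
id | product  | total  
---+----------+--------
1  | Keyboard | 1423.39
3  | Headset  | 1353.78
4  | Mouse    | 576.42 
5  | Headset  | 691.18 
6  | Webcam   | 1107.28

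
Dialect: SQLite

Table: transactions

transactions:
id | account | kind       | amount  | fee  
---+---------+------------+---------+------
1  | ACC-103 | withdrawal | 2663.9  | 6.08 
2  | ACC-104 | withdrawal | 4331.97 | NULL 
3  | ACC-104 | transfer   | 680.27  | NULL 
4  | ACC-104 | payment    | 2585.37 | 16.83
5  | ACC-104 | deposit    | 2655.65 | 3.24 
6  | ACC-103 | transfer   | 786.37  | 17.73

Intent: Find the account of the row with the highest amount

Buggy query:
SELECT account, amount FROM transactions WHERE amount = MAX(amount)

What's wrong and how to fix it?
Bug: WHERE is evaluated per row; an aggregate over the whole table isn't defined there

Fix: Wrap MAX in a scalar subquery so WHERE compares against a single value

Corrected query:
SELECT account, amount FROM transactions WHERE amount = (SELECT MAX(amount) FROM transactions)

Result:
account | amount 
--------+--------
ACC-104 | 4331.97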